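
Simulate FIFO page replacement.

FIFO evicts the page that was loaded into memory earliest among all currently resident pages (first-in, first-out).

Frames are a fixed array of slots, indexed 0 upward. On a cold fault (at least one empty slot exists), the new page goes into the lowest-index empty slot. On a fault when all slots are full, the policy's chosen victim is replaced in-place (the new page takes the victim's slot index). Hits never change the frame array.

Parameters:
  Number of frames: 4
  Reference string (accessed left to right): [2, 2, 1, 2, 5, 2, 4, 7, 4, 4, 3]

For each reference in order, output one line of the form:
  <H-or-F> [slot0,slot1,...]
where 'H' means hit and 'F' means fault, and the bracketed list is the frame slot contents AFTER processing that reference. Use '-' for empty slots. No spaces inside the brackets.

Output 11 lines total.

F [2,-,-,-]
H [2,-,-,-]
F [2,1,-,-]
H [2,1,-,-]
F [2,1,5,-]
H [2,1,5,-]
F [2,1,5,4]
F [7,1,5,4]
H [7,1,5,4]
H [7,1,5,4]
F [7,3,5,4]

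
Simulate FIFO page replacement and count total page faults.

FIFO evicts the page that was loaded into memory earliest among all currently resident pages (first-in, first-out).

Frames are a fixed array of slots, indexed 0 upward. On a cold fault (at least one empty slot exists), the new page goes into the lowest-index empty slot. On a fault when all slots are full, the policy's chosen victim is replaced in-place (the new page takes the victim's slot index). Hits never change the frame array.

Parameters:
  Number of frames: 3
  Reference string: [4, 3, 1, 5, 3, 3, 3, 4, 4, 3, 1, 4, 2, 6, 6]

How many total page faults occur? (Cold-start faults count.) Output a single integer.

Answer: 9

Derivation:
Step 0: ref 4 → FAULT, frames=[4,-,-]
Step 1: ref 3 → FAULT, frames=[4,3,-]
Step 2: ref 1 → FAULT, frames=[4,3,1]
Step 3: ref 5 → FAULT (evict 4), frames=[5,3,1]
Step 4: ref 3 → HIT, frames=[5,3,1]
Step 5: ref 3 → HIT, frames=[5,3,1]
Step 6: ref 3 → HIT, frames=[5,3,1]
Step 7: ref 4 → FAULT (evict 3), frames=[5,4,1]
Step 8: ref 4 → HIT, frames=[5,4,1]
Step 9: ref 3 → FAULT (evict 1), frames=[5,4,3]
Step 10: ref 1 → FAULT (evict 5), frames=[1,4,3]
Step 11: ref 4 → HIT, frames=[1,4,3]
Step 12: ref 2 → FAULT (evict 4), frames=[1,2,3]
Step 13: ref 6 → FAULT (evict 3), frames=[1,2,6]
Step 14: ref 6 → HIT, frames=[1,2,6]
Total faults: 9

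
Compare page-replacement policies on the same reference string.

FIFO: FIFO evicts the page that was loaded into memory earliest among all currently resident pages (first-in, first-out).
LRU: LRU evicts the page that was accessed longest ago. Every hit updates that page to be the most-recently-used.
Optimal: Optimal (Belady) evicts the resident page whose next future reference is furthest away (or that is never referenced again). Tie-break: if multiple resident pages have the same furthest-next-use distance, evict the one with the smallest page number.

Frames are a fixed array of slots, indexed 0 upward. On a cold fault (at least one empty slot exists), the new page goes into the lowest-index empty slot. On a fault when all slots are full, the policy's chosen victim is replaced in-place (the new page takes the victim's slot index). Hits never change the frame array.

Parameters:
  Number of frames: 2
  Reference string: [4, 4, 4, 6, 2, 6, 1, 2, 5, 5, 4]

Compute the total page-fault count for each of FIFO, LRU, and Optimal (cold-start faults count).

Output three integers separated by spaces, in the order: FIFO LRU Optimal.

Answer: 6 7 6

Derivation:
--- FIFO ---
  step 0: ref 4 -> FAULT, frames=[4,-] (faults so far: 1)
  step 1: ref 4 -> HIT, frames=[4,-] (faults so far: 1)
  step 2: ref 4 -> HIT, frames=[4,-] (faults so far: 1)
  step 3: ref 6 -> FAULT, frames=[4,6] (faults so far: 2)
  step 4: ref 2 -> FAULT, evict 4, frames=[2,6] (faults so far: 3)
  step 5: ref 6 -> HIT, frames=[2,6] (faults so far: 3)
  step 6: ref 1 -> FAULT, evict 6, frames=[2,1] (faults so far: 4)
  step 7: ref 2 -> HIT, frames=[2,1] (faults so far: 4)
  step 8: ref 5 -> FAULT, evict 2, frames=[5,1] (faults so far: 5)
  step 9: ref 5 -> HIT, frames=[5,1] (faults so far: 5)
  step 10: ref 4 -> FAULT, evict 1, frames=[5,4] (faults so far: 6)
  FIFO total faults: 6
--- LRU ---
  step 0: ref 4 -> FAULT, frames=[4,-] (faults so far: 1)
  step 1: ref 4 -> HIT, frames=[4,-] (faults so far: 1)
  step 2: ref 4 -> HIT, frames=[4,-] (faults so far: 1)
  step 3: ref 6 -> FAULT, frames=[4,6] (faults so far: 2)
  step 4: ref 2 -> FAULT, evict 4, frames=[2,6] (faults so far: 3)
  step 5: ref 6 -> HIT, frames=[2,6] (faults so far: 3)
  step 6: ref 1 -> FAULT, evict 2, frames=[1,6] (faults so far: 4)
  step 7: ref 2 -> FAULT, evict 6, frames=[1,2] (faults so far: 5)
  step 8: ref 5 -> FAULT, evict 1, frames=[5,2] (faults so far: 6)
  step 9: ref 5 -> HIT, frames=[5,2] (faults so far: 6)
  step 10: ref 4 -> FAULT, evict 2, frames=[5,4] (faults so far: 7)
  LRU total faults: 7
--- Optimal ---
  step 0: ref 4 -> FAULT, frames=[4,-] (faults so far: 1)
  step 1: ref 4 -> HIT, frames=[4,-] (faults so far: 1)
  step 2: ref 4 -> HIT, frames=[4,-] (faults so far: 1)
  step 3: ref 6 -> FAULT, frames=[4,6] (faults so far: 2)
  step 4: ref 2 -> FAULT, evict 4, frames=[2,6] (faults so far: 3)
  step 5: ref 6 -> HIT, frames=[2,6] (faults so far: 3)
  step 6: ref 1 -> FAULT, evict 6, frames=[2,1] (faults so far: 4)
  step 7: ref 2 -> HIT, frames=[2,1] (faults so far: 4)
  step 8: ref 5 -> FAULT, evict 1, frames=[2,5] (faults so far: 5)
  step 9: ref 5 -> HIT, frames=[2,5] (faults so far: 5)
  step 10: ref 4 -> FAULT, evict 2, frames=[4,5] (faults so far: 6)
  Optimal total faults: 6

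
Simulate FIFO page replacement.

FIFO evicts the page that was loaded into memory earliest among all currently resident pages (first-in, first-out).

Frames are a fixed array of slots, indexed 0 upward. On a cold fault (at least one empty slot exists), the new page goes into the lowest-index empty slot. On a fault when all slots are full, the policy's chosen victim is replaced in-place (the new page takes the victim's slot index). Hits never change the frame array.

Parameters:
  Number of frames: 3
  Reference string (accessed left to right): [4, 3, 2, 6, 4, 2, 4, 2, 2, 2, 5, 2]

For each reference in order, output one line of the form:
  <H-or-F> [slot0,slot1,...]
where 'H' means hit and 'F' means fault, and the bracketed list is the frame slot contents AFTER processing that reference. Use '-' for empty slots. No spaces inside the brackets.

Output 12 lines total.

F [4,-,-]
F [4,3,-]
F [4,3,2]
F [6,3,2]
F [6,4,2]
H [6,4,2]
H [6,4,2]
H [6,4,2]
H [6,4,2]
H [6,4,2]
F [6,4,5]
F [2,4,5]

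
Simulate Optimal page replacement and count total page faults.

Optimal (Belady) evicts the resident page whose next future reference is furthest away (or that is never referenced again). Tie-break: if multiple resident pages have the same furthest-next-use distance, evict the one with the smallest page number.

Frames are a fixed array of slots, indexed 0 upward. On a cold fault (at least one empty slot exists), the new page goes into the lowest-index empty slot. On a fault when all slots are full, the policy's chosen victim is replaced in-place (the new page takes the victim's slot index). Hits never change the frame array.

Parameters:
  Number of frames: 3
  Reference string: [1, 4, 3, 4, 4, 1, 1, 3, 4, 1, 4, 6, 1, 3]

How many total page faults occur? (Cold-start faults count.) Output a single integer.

Step 0: ref 1 → FAULT, frames=[1,-,-]
Step 1: ref 4 → FAULT, frames=[1,4,-]
Step 2: ref 3 → FAULT, frames=[1,4,3]
Step 3: ref 4 → HIT, frames=[1,4,3]
Step 4: ref 4 → HIT, frames=[1,4,3]
Step 5: ref 1 → HIT, frames=[1,4,3]
Step 6: ref 1 → HIT, frames=[1,4,3]
Step 7: ref 3 → HIT, frames=[1,4,3]
Step 8: ref 4 → HIT, frames=[1,4,3]
Step 9: ref 1 → HIT, frames=[1,4,3]
Step 10: ref 4 → HIT, frames=[1,4,3]
Step 11: ref 6 → FAULT (evict 4), frames=[1,6,3]
Step 12: ref 1 → HIT, frames=[1,6,3]
Step 13: ref 3 → HIT, frames=[1,6,3]
Total faults: 4

Answer: 4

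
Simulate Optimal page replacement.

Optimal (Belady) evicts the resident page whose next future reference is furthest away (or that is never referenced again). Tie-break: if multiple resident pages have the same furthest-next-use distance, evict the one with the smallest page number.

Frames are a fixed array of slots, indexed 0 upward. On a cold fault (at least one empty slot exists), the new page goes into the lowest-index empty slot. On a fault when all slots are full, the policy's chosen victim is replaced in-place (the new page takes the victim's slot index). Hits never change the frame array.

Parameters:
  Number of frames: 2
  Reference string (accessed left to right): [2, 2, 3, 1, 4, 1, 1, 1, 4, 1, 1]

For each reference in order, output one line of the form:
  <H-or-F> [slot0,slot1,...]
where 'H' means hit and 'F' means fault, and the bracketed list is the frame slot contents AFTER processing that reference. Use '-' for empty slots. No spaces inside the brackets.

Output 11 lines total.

F [2,-]
H [2,-]
F [2,3]
F [1,3]
F [1,4]
H [1,4]
H [1,4]
H [1,4]
H [1,4]
H [1,4]
H [1,4]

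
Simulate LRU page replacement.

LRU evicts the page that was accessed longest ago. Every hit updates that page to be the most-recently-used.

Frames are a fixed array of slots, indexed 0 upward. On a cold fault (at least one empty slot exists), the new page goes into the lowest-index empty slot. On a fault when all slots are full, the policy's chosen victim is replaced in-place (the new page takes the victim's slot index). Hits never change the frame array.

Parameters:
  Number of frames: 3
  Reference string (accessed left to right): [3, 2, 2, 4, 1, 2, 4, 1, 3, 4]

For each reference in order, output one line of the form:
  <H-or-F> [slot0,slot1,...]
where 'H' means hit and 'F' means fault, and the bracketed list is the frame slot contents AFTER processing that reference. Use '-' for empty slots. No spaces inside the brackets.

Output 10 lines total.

F [3,-,-]
F [3,2,-]
H [3,2,-]
F [3,2,4]
F [1,2,4]
H [1,2,4]
H [1,2,4]
H [1,2,4]
F [1,3,4]
H [1,3,4]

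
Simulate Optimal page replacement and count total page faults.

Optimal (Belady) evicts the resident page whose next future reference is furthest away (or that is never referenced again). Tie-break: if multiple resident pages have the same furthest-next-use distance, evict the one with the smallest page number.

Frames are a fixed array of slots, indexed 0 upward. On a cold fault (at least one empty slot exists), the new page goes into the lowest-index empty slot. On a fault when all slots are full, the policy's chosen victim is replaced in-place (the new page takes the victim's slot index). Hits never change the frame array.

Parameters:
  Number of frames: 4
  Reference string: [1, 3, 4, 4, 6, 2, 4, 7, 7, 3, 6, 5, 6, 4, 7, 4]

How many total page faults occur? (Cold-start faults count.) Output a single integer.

Answer: 7

Derivation:
Step 0: ref 1 → FAULT, frames=[1,-,-,-]
Step 1: ref 3 → FAULT, frames=[1,3,-,-]
Step 2: ref 4 → FAULT, frames=[1,3,4,-]
Step 3: ref 4 → HIT, frames=[1,3,4,-]
Step 4: ref 6 → FAULT, frames=[1,3,4,6]
Step 5: ref 2 → FAULT (evict 1), frames=[2,3,4,6]
Step 6: ref 4 → HIT, frames=[2,3,4,6]
Step 7: ref 7 → FAULT (evict 2), frames=[7,3,4,6]
Step 8: ref 7 → HIT, frames=[7,3,4,6]
Step 9: ref 3 → HIT, frames=[7,3,4,6]
Step 10: ref 6 → HIT, frames=[7,3,4,6]
Step 11: ref 5 → FAULT (evict 3), frames=[7,5,4,6]
Step 12: ref 6 → HIT, frames=[7,5,4,6]
Step 13: ref 4 → HIT, frames=[7,5,4,6]
Step 14: ref 7 → HIT, frames=[7,5,4,6]
Step 15: ref 4 → HIT, frames=[7,5,4,6]
Total faults: 7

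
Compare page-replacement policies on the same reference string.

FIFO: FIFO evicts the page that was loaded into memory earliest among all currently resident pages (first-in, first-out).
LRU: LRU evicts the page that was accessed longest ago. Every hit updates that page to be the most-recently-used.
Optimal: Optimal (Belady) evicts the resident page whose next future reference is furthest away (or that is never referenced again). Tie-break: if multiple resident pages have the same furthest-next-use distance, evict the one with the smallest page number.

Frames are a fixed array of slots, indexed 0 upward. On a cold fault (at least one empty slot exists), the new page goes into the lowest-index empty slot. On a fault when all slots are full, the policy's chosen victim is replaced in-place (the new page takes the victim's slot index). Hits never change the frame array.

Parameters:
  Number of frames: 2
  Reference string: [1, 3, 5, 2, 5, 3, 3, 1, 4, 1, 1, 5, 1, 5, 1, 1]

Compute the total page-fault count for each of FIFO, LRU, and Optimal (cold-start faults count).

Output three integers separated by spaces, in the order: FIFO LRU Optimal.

--- FIFO ---
  step 0: ref 1 -> FAULT, frames=[1,-] (faults so far: 1)
  step 1: ref 3 -> FAULT, frames=[1,3] (faults so far: 2)
  step 2: ref 5 -> FAULT, evict 1, frames=[5,3] (faults so far: 3)
  step 3: ref 2 -> FAULT, evict 3, frames=[5,2] (faults so far: 4)
  step 4: ref 5 -> HIT, frames=[5,2] (faults so far: 4)
  step 5: ref 3 -> FAULT, evict 5, frames=[3,2] (faults so far: 5)
  step 6: ref 3 -> HIT, frames=[3,2] (faults so far: 5)
  step 7: ref 1 -> FAULT, evict 2, frames=[3,1] (faults so far: 6)
  step 8: ref 4 -> FAULT, evict 3, frames=[4,1] (faults so far: 7)
  step 9: ref 1 -> HIT, frames=[4,1] (faults so far: 7)
  step 10: ref 1 -> HIT, frames=[4,1] (faults so far: 7)
  step 11: ref 5 -> FAULT, evict 1, frames=[4,5] (faults so far: 8)
  step 12: ref 1 -> FAULT, evict 4, frames=[1,5] (faults so far: 9)
  step 13: ref 5 -> HIT, frames=[1,5] (faults so far: 9)
  step 14: ref 1 -> HIT, frames=[1,5] (faults so far: 9)
  step 15: ref 1 -> HIT, frames=[1,5] (faults so far: 9)
  FIFO total faults: 9
--- LRU ---
  step 0: ref 1 -> FAULT, frames=[1,-] (faults so far: 1)
  step 1: ref 3 -> FAULT, frames=[1,3] (faults so far: 2)
  step 2: ref 5 -> FAULT, evict 1, frames=[5,3] (faults so far: 3)
  step 3: ref 2 -> FAULT, evict 3, frames=[5,2] (faults so far: 4)
  step 4: ref 5 -> HIT, frames=[5,2] (faults so far: 4)
  step 5: ref 3 -> FAULT, evict 2, frames=[5,3] (faults so far: 5)
  step 6: ref 3 -> HIT, frames=[5,3] (faults so far: 5)
  step 7: ref 1 -> FAULT, evict 5, frames=[1,3] (faults so far: 6)
  step 8: ref 4 -> FAULT, evict 3, frames=[1,4] (faults so far: 7)
  step 9: ref 1 -> HIT, frames=[1,4] (faults so far: 7)
  step 10: ref 1 -> HIT, frames=[1,4] (faults so far: 7)
  step 11: ref 5 -> FAULT, evict 4, frames=[1,5] (faults so far: 8)
  step 12: ref 1 -> HIT, frames=[1,5] (faults so far: 8)
  step 13: ref 5 -> HIT, frames=[1,5] (faults so far: 8)
  step 14: ref 1 -> HIT, frames=[1,5] (faults so far: 8)
  step 15: ref 1 -> HIT, frames=[1,5] (faults so far: 8)
  LRU total faults: 8
--- Optimal ---
  step 0: ref 1 -> FAULT, frames=[1,-] (faults so far: 1)
  step 1: ref 3 -> FAULT, frames=[1,3] (faults so far: 2)
  step 2: ref 5 -> FAULT, evict 1, frames=[5,3] (faults so far: 3)
  step 3: ref 2 -> FAULT, evict 3, frames=[5,2] (faults so far: 4)
  step 4: ref 5 -> HIT, frames=[5,2] (faults so far: 4)
  step 5: ref 3 -> FAULT, evict 2, frames=[5,3] (faults so far: 5)
  step 6: ref 3 -> HIT, frames=[5,3] (faults so far: 5)
  step 7: ref 1 -> FAULT, evict 3, frames=[5,1] (faults so far: 6)
  step 8: ref 4 -> FAULT, evict 5, frames=[4,1] (faults so far: 7)
  step 9: ref 1 -> HIT, frames=[4,1] (faults so far: 7)
  step 10: ref 1 -> HIT, frames=[4,1] (faults so far: 7)
  step 11: ref 5 -> FAULT, evict 4, frames=[5,1] (faults so far: 8)
  step 12: ref 1 -> HIT, frames=[5,1] (faults so far: 8)
  step 13: ref 5 -> HIT, frames=[5,1] (faults so far: 8)
  step 14: ref 1 -> HIT, frames=[5,1] (faults so far: 8)
  step 15: ref 1 -> HIT, frames=[5,1] (faults so far: 8)
  Optimal total faults: 8

Answer: 9 8 8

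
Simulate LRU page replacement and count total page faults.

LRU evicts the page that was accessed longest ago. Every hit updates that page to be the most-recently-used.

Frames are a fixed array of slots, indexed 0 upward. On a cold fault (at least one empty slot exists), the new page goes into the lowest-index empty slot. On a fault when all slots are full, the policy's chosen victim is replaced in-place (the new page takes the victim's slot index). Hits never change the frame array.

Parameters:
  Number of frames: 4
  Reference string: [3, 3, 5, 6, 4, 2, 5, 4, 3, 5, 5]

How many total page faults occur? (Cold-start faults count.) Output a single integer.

Answer: 6

Derivation:
Step 0: ref 3 → FAULT, frames=[3,-,-,-]
Step 1: ref 3 → HIT, frames=[3,-,-,-]
Step 2: ref 5 → FAULT, frames=[3,5,-,-]
Step 3: ref 6 → FAULT, frames=[3,5,6,-]
Step 4: ref 4 → FAULT, frames=[3,5,6,4]
Step 5: ref 2 → FAULT (evict 3), frames=[2,5,6,4]
Step 6: ref 5 → HIT, frames=[2,5,6,4]
Step 7: ref 4 → HIT, frames=[2,5,6,4]
Step 8: ref 3 → FAULT (evict 6), frames=[2,5,3,4]
Step 9: ref 5 → HIT, frames=[2,5,3,4]
Step 10: ref 5 → HIT, frames=[2,5,3,4]
Total faults: 6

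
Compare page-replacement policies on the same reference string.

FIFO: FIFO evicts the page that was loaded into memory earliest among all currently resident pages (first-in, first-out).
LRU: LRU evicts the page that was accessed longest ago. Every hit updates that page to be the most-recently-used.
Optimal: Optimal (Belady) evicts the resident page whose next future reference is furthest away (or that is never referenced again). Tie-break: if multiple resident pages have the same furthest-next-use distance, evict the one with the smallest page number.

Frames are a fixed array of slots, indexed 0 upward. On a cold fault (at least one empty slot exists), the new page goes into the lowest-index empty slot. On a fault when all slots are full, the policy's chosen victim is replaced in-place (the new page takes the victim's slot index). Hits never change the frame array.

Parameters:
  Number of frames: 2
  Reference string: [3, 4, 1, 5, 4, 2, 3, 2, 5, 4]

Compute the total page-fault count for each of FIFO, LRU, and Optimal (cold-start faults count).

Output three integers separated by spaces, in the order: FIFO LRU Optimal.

--- FIFO ---
  step 0: ref 3 -> FAULT, frames=[3,-] (faults so far: 1)
  step 1: ref 4 -> FAULT, frames=[3,4] (faults so far: 2)
  step 2: ref 1 -> FAULT, evict 3, frames=[1,4] (faults so far: 3)
  step 3: ref 5 -> FAULT, evict 4, frames=[1,5] (faults so far: 4)
  step 4: ref 4 -> FAULT, evict 1, frames=[4,5] (faults so far: 5)
  step 5: ref 2 -> FAULT, evict 5, frames=[4,2] (faults so far: 6)
  step 6: ref 3 -> FAULT, evict 4, frames=[3,2] (faults so far: 7)
  step 7: ref 2 -> HIT, frames=[3,2] (faults so far: 7)
  step 8: ref 5 -> FAULT, evict 2, frames=[3,5] (faults so far: 8)
  step 9: ref 4 -> FAULT, evict 3, frames=[4,5] (faults so far: 9)
  FIFO total faults: 9
--- LRU ---
  step 0: ref 3 -> FAULT, frames=[3,-] (faults so far: 1)
  step 1: ref 4 -> FAULT, frames=[3,4] (faults so far: 2)
  step 2: ref 1 -> FAULT, evict 3, frames=[1,4] (faults so far: 3)
  step 3: ref 5 -> FAULT, evict 4, frames=[1,5] (faults so far: 4)
  step 4: ref 4 -> FAULT, evict 1, frames=[4,5] (faults so far: 5)
  step 5: ref 2 -> FAULT, evict 5, frames=[4,2] (faults so far: 6)
  step 6: ref 3 -> FAULT, evict 4, frames=[3,2] (faults so far: 7)
  step 7: ref 2 -> HIT, frames=[3,2] (faults so far: 7)
  step 8: ref 5 -> FAULT, evict 3, frames=[5,2] (faults so far: 8)
  step 9: ref 4 -> FAULT, evict 2, frames=[5,4] (faults so far: 9)
  LRU total faults: 9
--- Optimal ---
  step 0: ref 3 -> FAULT, frames=[3,-] (faults so far: 1)
  step 1: ref 4 -> FAULT, frames=[3,4] (faults so far: 2)
  step 2: ref 1 -> FAULT, evict 3, frames=[1,4] (faults so far: 3)
  step 3: ref 5 -> FAULT, evict 1, frames=[5,4] (faults so far: 4)
  step 4: ref 4 -> HIT, frames=[5,4] (faults so far: 4)
  step 5: ref 2 -> FAULT, evict 4, frames=[5,2] (faults so far: 5)
  step 6: ref 3 -> FAULT, evict 5, frames=[3,2] (faults so far: 6)
  step 7: ref 2 -> HIT, frames=[3,2] (faults so far: 6)
  step 8: ref 5 -> FAULT, evict 2, frames=[3,5] (faults so far: 7)
  step 9: ref 4 -> FAULT, evict 3, frames=[4,5] (faults so far: 8)
  Optimal total faults: 8

Answer: 9 9 8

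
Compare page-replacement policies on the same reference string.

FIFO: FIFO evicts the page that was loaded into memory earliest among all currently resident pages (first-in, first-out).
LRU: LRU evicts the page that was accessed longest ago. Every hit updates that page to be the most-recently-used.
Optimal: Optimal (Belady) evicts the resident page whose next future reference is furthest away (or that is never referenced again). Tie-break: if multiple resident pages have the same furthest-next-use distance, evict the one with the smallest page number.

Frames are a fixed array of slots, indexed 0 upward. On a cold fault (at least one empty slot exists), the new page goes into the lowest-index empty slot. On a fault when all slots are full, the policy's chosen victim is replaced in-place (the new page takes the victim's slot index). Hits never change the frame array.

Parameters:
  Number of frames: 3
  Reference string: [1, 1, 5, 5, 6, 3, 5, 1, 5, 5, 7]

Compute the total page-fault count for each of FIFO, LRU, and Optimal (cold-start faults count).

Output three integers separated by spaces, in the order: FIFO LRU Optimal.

Answer: 7 6 5

Derivation:
--- FIFO ---
  step 0: ref 1 -> FAULT, frames=[1,-,-] (faults so far: 1)
  step 1: ref 1 -> HIT, frames=[1,-,-] (faults so far: 1)
  step 2: ref 5 -> FAULT, frames=[1,5,-] (faults so far: 2)
  step 3: ref 5 -> HIT, frames=[1,5,-] (faults so far: 2)
  step 4: ref 6 -> FAULT, frames=[1,5,6] (faults so far: 3)
  step 5: ref 3 -> FAULT, evict 1, frames=[3,5,6] (faults so far: 4)
  step 6: ref 5 -> HIT, frames=[3,5,6] (faults so far: 4)
  step 7: ref 1 -> FAULT, evict 5, frames=[3,1,6] (faults so far: 5)
  step 8: ref 5 -> FAULT, evict 6, frames=[3,1,5] (faults so far: 6)
  step 9: ref 5 -> HIT, frames=[3,1,5] (faults so far: 6)
  step 10: ref 7 -> FAULT, evict 3, frames=[7,1,5] (faults so far: 7)
  FIFO total faults: 7
--- LRU ---
  step 0: ref 1 -> FAULT, frames=[1,-,-] (faults so far: 1)
  step 1: ref 1 -> HIT, frames=[1,-,-] (faults so far: 1)
  step 2: ref 5 -> FAULT, frames=[1,5,-] (faults so far: 2)
  step 3: ref 5 -> HIT, frames=[1,5,-] (faults so far: 2)
  step 4: ref 6 -> FAULT, frames=[1,5,6] (faults so far: 3)
  step 5: ref 3 -> FAULT, evict 1, frames=[3,5,6] (faults so far: 4)
  step 6: ref 5 -> HIT, frames=[3,5,6] (faults so far: 4)
  step 7: ref 1 -> FAULT, evict 6, frames=[3,5,1] (faults so far: 5)
  step 8: ref 5 -> HIT, frames=[3,5,1] (faults so far: 5)
  step 9: ref 5 -> HIT, frames=[3,5,1] (faults so far: 5)
  step 10: ref 7 -> FAULT, evict 3, frames=[7,5,1] (faults so far: 6)
  LRU total faults: 6
--- Optimal ---
  step 0: ref 1 -> FAULT, frames=[1,-,-] (faults so far: 1)
  step 1: ref 1 -> HIT, frames=[1,-,-] (faults so far: 1)
  step 2: ref 5 -> FAULT, frames=[1,5,-] (faults so far: 2)
  step 3: ref 5 -> HIT, frames=[1,5,-] (faults so far: 2)
  step 4: ref 6 -> FAULT, frames=[1,5,6] (faults so far: 3)
  step 5: ref 3 -> FAULT, evict 6, frames=[1,5,3] (faults so far: 4)
  step 6: ref 5 -> HIT, frames=[1,5,3] (faults so far: 4)
  step 7: ref 1 -> HIT, frames=[1,5,3] (faults so far: 4)
  step 8: ref 5 -> HIT, frames=[1,5,3] (faults so far: 4)
  step 9: ref 5 -> HIT, frames=[1,5,3] (faults so far: 4)
  step 10: ref 7 -> FAULT, evict 1, frames=[7,5,3] (faults so far: 5)
  Optimal total faults: 5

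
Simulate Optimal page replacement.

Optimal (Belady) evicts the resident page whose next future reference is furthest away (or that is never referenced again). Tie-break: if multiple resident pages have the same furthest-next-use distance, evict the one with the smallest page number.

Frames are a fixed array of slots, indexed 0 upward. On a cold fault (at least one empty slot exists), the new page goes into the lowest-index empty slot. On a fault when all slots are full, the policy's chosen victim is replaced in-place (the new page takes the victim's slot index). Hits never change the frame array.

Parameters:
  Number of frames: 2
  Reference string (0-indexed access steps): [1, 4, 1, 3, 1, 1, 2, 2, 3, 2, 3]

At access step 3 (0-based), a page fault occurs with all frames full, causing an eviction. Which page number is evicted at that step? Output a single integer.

Step 0: ref 1 -> FAULT, frames=[1,-]
Step 1: ref 4 -> FAULT, frames=[1,4]
Step 2: ref 1 -> HIT, frames=[1,4]
Step 3: ref 3 -> FAULT, evict 4, frames=[1,3]
At step 3: evicted page 4

Answer: 4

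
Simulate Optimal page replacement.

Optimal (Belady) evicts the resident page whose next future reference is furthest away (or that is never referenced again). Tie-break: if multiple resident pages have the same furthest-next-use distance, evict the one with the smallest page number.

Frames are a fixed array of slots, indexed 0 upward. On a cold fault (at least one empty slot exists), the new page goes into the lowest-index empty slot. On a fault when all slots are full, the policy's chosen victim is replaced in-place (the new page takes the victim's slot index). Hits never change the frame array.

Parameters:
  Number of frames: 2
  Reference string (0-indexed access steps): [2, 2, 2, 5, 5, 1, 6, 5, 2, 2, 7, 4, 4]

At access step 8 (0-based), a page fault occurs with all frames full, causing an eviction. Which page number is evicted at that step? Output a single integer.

Step 0: ref 2 -> FAULT, frames=[2,-]
Step 1: ref 2 -> HIT, frames=[2,-]
Step 2: ref 2 -> HIT, frames=[2,-]
Step 3: ref 5 -> FAULT, frames=[2,5]
Step 4: ref 5 -> HIT, frames=[2,5]
Step 5: ref 1 -> FAULT, evict 2, frames=[1,5]
Step 6: ref 6 -> FAULT, evict 1, frames=[6,5]
Step 7: ref 5 -> HIT, frames=[6,5]
Step 8: ref 2 -> FAULT, evict 5, frames=[6,2]
At step 8: evicted page 5

Answer: 5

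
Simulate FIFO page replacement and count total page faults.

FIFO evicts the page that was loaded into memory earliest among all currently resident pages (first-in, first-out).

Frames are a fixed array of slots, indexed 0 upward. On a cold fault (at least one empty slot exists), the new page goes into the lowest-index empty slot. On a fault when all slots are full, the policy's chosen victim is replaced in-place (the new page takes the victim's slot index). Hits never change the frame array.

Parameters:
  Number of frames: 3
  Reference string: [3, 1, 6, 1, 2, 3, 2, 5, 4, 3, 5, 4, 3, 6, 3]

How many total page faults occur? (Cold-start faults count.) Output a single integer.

Step 0: ref 3 → FAULT, frames=[3,-,-]
Step 1: ref 1 → FAULT, frames=[3,1,-]
Step 2: ref 6 → FAULT, frames=[3,1,6]
Step 3: ref 1 → HIT, frames=[3,1,6]
Step 4: ref 2 → FAULT (evict 3), frames=[2,1,6]
Step 5: ref 3 → FAULT (evict 1), frames=[2,3,6]
Step 6: ref 2 → HIT, frames=[2,3,6]
Step 7: ref 5 → FAULT (evict 6), frames=[2,3,5]
Step 8: ref 4 → FAULT (evict 2), frames=[4,3,5]
Step 9: ref 3 → HIT, frames=[4,3,5]
Step 10: ref 5 → HIT, frames=[4,3,5]
Step 11: ref 4 → HIT, frames=[4,3,5]
Step 12: ref 3 → HIT, frames=[4,3,5]
Step 13: ref 6 → FAULT (evict 3), frames=[4,6,5]
Step 14: ref 3 → FAULT (evict 5), frames=[4,6,3]
Total faults: 9

Answer: 9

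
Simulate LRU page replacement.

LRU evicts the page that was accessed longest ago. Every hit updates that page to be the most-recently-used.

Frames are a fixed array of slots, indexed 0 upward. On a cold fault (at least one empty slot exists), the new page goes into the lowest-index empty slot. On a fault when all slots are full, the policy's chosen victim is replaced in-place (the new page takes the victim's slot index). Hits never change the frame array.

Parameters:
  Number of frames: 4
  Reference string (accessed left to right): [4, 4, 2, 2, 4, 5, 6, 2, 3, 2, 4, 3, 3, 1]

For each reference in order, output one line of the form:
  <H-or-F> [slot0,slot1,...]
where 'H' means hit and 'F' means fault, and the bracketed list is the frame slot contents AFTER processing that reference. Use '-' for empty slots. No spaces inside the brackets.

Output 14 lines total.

F [4,-,-,-]
H [4,-,-,-]
F [4,2,-,-]
H [4,2,-,-]
H [4,2,-,-]
F [4,2,5,-]
F [4,2,5,6]
H [4,2,5,6]
F [3,2,5,6]
H [3,2,5,6]
F [3,2,4,6]
H [3,2,4,6]
H [3,2,4,6]
F [3,2,4,1]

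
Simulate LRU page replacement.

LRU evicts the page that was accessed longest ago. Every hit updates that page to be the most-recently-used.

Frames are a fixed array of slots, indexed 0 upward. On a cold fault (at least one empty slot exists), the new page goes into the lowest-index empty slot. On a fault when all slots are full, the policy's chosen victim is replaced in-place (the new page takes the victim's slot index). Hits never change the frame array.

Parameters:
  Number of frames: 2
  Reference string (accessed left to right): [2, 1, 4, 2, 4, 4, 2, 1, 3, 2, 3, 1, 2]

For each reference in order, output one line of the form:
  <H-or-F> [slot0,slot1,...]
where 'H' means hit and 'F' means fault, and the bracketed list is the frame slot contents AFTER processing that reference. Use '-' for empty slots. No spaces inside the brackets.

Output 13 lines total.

F [2,-]
F [2,1]
F [4,1]
F [4,2]
H [4,2]
H [4,2]
H [4,2]
F [1,2]
F [1,3]
F [2,3]
H [2,3]
F [1,3]
F [1,2]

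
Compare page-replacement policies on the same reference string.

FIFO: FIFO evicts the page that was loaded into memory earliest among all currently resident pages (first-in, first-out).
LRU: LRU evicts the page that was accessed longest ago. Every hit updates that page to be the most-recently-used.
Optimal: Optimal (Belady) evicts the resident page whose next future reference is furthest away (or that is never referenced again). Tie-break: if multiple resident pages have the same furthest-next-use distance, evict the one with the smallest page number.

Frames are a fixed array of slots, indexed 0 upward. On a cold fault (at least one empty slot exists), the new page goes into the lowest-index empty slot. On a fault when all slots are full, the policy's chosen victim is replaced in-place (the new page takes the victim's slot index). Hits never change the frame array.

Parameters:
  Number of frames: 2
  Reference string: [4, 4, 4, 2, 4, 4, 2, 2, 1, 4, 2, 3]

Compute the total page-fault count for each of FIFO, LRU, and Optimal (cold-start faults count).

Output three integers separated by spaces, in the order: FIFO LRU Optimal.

--- FIFO ---
  step 0: ref 4 -> FAULT, frames=[4,-] (faults so far: 1)
  step 1: ref 4 -> HIT, frames=[4,-] (faults so far: 1)
  step 2: ref 4 -> HIT, frames=[4,-] (faults so far: 1)
  step 3: ref 2 -> FAULT, frames=[4,2] (faults so far: 2)
  step 4: ref 4 -> HIT, frames=[4,2] (faults so far: 2)
  step 5: ref 4 -> HIT, frames=[4,2] (faults so far: 2)
  step 6: ref 2 -> HIT, frames=[4,2] (faults so far: 2)
  step 7: ref 2 -> HIT, frames=[4,2] (faults so far: 2)
  step 8: ref 1 -> FAULT, evict 4, frames=[1,2] (faults so far: 3)
  step 9: ref 4 -> FAULT, evict 2, frames=[1,4] (faults so far: 4)
  step 10: ref 2 -> FAULT, evict 1, frames=[2,4] (faults so far: 5)
  step 11: ref 3 -> FAULT, evict 4, frames=[2,3] (faults so far: 6)
  FIFO total faults: 6
--- LRU ---
  step 0: ref 4 -> FAULT, frames=[4,-] (faults so far: 1)
  step 1: ref 4 -> HIT, frames=[4,-] (faults so far: 1)
  step 2: ref 4 -> HIT, frames=[4,-] (faults so far: 1)
  step 3: ref 2 -> FAULT, frames=[4,2] (faults so far: 2)
  step 4: ref 4 -> HIT, frames=[4,2] (faults so far: 2)
  step 5: ref 4 -> HIT, frames=[4,2] (faults so far: 2)
  step 6: ref 2 -> HIT, frames=[4,2] (faults so far: 2)
  step 7: ref 2 -> HIT, frames=[4,2] (faults so far: 2)
  step 8: ref 1 -> FAULT, evict 4, frames=[1,2] (faults so far: 3)
  step 9: ref 4 -> FAULT, evict 2, frames=[1,4] (faults so far: 4)
  step 10: ref 2 -> FAULT, evict 1, frames=[2,4] (faults so far: 5)
  step 11: ref 3 -> FAULT, evict 4, frames=[2,3] (faults so far: 6)
  LRU total faults: 6
--- Optimal ---
  step 0: ref 4 -> FAULT, frames=[4,-] (faults so far: 1)
  step 1: ref 4 -> HIT, frames=[4,-] (faults so far: 1)
  step 2: ref 4 -> HIT, frames=[4,-] (faults so far: 1)
  step 3: ref 2 -> FAULT, frames=[4,2] (faults so far: 2)
  step 4: ref 4 -> HIT, frames=[4,2] (faults so far: 2)
  step 5: ref 4 -> HIT, frames=[4,2] (faults so far: 2)
  step 6: ref 2 -> HIT, frames=[4,2] (faults so far: 2)
  step 7: ref 2 -> HIT, frames=[4,2] (faults so far: 2)
  step 8: ref 1 -> FAULT, evict 2, frames=[4,1] (faults so far: 3)
  step 9: ref 4 -> HIT, frames=[4,1] (faults so far: 3)
  step 10: ref 2 -> FAULT, evict 1, frames=[4,2] (faults so far: 4)
  step 11: ref 3 -> FAULT, evict 2, frames=[4,3] (faults so far: 5)
  Optimal total faults: 5

Answer: 6 6 5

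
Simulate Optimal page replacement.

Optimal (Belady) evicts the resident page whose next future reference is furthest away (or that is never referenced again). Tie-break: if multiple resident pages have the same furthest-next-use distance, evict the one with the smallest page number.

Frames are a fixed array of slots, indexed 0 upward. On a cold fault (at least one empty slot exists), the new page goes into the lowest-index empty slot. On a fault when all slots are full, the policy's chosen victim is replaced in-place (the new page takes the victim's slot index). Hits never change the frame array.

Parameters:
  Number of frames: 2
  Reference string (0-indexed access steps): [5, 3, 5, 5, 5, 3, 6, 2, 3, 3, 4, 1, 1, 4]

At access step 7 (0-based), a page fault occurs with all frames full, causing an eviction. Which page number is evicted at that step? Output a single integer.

Step 0: ref 5 -> FAULT, frames=[5,-]
Step 1: ref 3 -> FAULT, frames=[5,3]
Step 2: ref 5 -> HIT, frames=[5,3]
Step 3: ref 5 -> HIT, frames=[5,3]
Step 4: ref 5 -> HIT, frames=[5,3]
Step 5: ref 3 -> HIT, frames=[5,3]
Step 6: ref 6 -> FAULT, evict 5, frames=[6,3]
Step 7: ref 2 -> FAULT, evict 6, frames=[2,3]
At step 7: evicted page 6

Answer: 6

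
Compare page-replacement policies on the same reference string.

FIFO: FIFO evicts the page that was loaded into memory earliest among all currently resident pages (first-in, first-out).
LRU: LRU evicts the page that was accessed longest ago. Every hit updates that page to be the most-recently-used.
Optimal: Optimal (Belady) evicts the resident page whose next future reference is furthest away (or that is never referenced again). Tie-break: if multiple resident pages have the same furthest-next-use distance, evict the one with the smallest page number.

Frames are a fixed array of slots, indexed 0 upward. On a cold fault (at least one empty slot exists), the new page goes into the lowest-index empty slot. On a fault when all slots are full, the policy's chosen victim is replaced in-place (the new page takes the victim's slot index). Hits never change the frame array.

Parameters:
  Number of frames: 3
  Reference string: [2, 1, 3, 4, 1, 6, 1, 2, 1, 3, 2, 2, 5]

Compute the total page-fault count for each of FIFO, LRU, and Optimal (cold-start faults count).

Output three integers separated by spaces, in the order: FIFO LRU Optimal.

Answer: 9 8 7

Derivation:
--- FIFO ---
  step 0: ref 2 -> FAULT, frames=[2,-,-] (faults so far: 1)
  step 1: ref 1 -> FAULT, frames=[2,1,-] (faults so far: 2)
  step 2: ref 3 -> FAULT, frames=[2,1,3] (faults so far: 3)
  step 3: ref 4 -> FAULT, evict 2, frames=[4,1,3] (faults so far: 4)
  step 4: ref 1 -> HIT, frames=[4,1,3] (faults so far: 4)
  step 5: ref 6 -> FAULT, evict 1, frames=[4,6,3] (faults so far: 5)
  step 6: ref 1 -> FAULT, evict 3, frames=[4,6,1] (faults so far: 6)
  step 7: ref 2 -> FAULT, evict 4, frames=[2,6,1] (faults so far: 7)
  step 8: ref 1 -> HIT, frames=[2,6,1] (faults so far: 7)
  step 9: ref 3 -> FAULT, evict 6, frames=[2,3,1] (faults so far: 8)
  step 10: ref 2 -> HIT, frames=[2,3,1] (faults so far: 8)
  step 11: ref 2 -> HIT, frames=[2,3,1] (faults so far: 8)
  step 12: ref 5 -> FAULT, evict 1, frames=[2,3,5] (faults so far: 9)
  FIFO total faults: 9
--- LRU ---
  step 0: ref 2 -> FAULT, frames=[2,-,-] (faults so far: 1)
  step 1: ref 1 -> FAULT, frames=[2,1,-] (faults so far: 2)
  step 2: ref 3 -> FAULT, frames=[2,1,3] (faults so far: 3)
  step 3: ref 4 -> FAULT, evict 2, frames=[4,1,3] (faults so far: 4)
  step 4: ref 1 -> HIT, frames=[4,1,3] (faults so far: 4)
  step 5: ref 6 -> FAULT, evict 3, frames=[4,1,6] (faults so far: 5)
  step 6: ref 1 -> HIT, frames=[4,1,6] (faults so far: 5)
  step 7: ref 2 -> FAULT, evict 4, frames=[2,1,6] (faults so far: 6)
  step 8: ref 1 -> HIT, frames=[2,1,6] (faults so far: 6)
  step 9: ref 3 -> FAULT, evict 6, frames=[2,1,3] (faults so far: 7)
  step 10: ref 2 -> HIT, frames=[2,1,3] (faults so far: 7)
  step 11: ref 2 -> HIT, frames=[2,1,3] (faults so far: 7)
  step 12: ref 5 -> FAULT, evict 1, frames=[2,5,3] (faults so far: 8)
  LRU total faults: 8
--- Optimal ---
  step 0: ref 2 -> FAULT, frames=[2,-,-] (faults so far: 1)
  step 1: ref 1 -> FAULT, frames=[2,1,-] (faults so far: 2)
  step 2: ref 3 -> FAULT, frames=[2,1,3] (faults so far: 3)
  step 3: ref 4 -> FAULT, evict 3, frames=[2,1,4] (faults so far: 4)
  step 4: ref 1 -> HIT, frames=[2,1,4] (faults so far: 4)
  step 5: ref 6 -> FAULT, evict 4, frames=[2,1,6] (faults so far: 5)
  step 6: ref 1 -> HIT, frames=[2,1,6] (faults so far: 5)
  step 7: ref 2 -> HIT, frames=[2,1,6] (faults so far: 5)
  step 8: ref 1 -> HIT, frames=[2,1,6] (faults so far: 5)
  step 9: ref 3 -> FAULT, evict 1, frames=[2,3,6] (faults so far: 6)
  step 10: ref 2 -> HIT, frames=[2,3,6] (faults so far: 6)
  step 11: ref 2 -> HIT, frames=[2,3,6] (faults so far: 6)
  step 12: ref 5 -> FAULT, evict 2, frames=[5,3,6] (faults so far: 7)
  Optimal total faults: 7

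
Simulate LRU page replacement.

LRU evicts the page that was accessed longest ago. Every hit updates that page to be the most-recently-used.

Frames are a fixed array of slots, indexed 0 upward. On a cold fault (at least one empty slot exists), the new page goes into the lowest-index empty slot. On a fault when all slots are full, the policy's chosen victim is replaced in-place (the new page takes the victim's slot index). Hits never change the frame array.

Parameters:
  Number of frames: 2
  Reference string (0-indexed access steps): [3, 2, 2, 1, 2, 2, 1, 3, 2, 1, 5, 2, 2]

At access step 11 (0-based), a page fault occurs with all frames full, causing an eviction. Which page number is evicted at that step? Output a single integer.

Step 0: ref 3 -> FAULT, frames=[3,-]
Step 1: ref 2 -> FAULT, frames=[3,2]
Step 2: ref 2 -> HIT, frames=[3,2]
Step 3: ref 1 -> FAULT, evict 3, frames=[1,2]
Step 4: ref 2 -> HIT, frames=[1,2]
Step 5: ref 2 -> HIT, frames=[1,2]
Step 6: ref 1 -> HIT, frames=[1,2]
Step 7: ref 3 -> FAULT, evict 2, frames=[1,3]
Step 8: ref 2 -> FAULT, evict 1, frames=[2,3]
Step 9: ref 1 -> FAULT, evict 3, frames=[2,1]
Step 10: ref 5 -> FAULT, evict 2, frames=[5,1]
Step 11: ref 2 -> FAULT, evict 1, frames=[5,2]
At step 11: evicted page 1

Answer: 1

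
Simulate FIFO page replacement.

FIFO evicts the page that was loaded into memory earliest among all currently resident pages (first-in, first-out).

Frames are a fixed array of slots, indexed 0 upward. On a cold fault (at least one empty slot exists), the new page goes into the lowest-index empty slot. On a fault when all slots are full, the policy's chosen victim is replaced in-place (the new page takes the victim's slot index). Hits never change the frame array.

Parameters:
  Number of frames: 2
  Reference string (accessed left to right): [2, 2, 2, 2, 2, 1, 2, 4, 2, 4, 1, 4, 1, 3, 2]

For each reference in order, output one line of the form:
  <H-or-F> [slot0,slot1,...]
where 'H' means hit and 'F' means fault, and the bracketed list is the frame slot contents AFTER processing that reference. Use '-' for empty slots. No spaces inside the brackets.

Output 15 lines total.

F [2,-]
H [2,-]
H [2,-]
H [2,-]
H [2,-]
F [2,1]
H [2,1]
F [4,1]
F [4,2]
H [4,2]
F [1,2]
F [1,4]
H [1,4]
F [3,4]
F [3,2]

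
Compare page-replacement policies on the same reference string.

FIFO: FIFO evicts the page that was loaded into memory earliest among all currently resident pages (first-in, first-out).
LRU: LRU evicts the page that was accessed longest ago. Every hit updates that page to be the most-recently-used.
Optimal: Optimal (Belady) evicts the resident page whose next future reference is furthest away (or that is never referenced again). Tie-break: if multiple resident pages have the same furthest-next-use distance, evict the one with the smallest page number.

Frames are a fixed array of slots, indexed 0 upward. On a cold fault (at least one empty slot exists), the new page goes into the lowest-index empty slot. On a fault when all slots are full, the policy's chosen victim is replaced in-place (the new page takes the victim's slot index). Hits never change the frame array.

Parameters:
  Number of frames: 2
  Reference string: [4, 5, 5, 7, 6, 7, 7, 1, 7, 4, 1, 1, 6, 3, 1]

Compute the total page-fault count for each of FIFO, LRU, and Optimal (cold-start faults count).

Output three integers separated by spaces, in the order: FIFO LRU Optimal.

Answer: 11 10 8

Derivation:
--- FIFO ---
  step 0: ref 4 -> FAULT, frames=[4,-] (faults so far: 1)
  step 1: ref 5 -> FAULT, frames=[4,5] (faults so far: 2)
  step 2: ref 5 -> HIT, frames=[4,5] (faults so far: 2)
  step 3: ref 7 -> FAULT, evict 4, frames=[7,5] (faults so far: 3)
  step 4: ref 6 -> FAULT, evict 5, frames=[7,6] (faults so far: 4)
  step 5: ref 7 -> HIT, frames=[7,6] (faults so far: 4)
  step 6: ref 7 -> HIT, frames=[7,6] (faults so far: 4)
  step 7: ref 1 -> FAULT, evict 7, frames=[1,6] (faults so far: 5)
  step 8: ref 7 -> FAULT, evict 6, frames=[1,7] (faults so far: 6)
  step 9: ref 4 -> FAULT, evict 1, frames=[4,7] (faults so far: 7)
  step 10: ref 1 -> FAULT, evict 7, frames=[4,1] (faults so far: 8)
  step 11: ref 1 -> HIT, frames=[4,1] (faults so far: 8)
  step 12: ref 6 -> FAULT, evict 4, frames=[6,1] (faults so far: 9)
  step 13: ref 3 -> FAULT, evict 1, frames=[6,3] (faults so far: 10)
  step 14: ref 1 -> FAULT, evict 6, frames=[1,3] (faults so far: 11)
  FIFO total faults: 11
--- LRU ---
  step 0: ref 4 -> FAULT, frames=[4,-] (faults so far: 1)
  step 1: ref 5 -> FAULT, frames=[4,5] (faults so far: 2)
  step 2: ref 5 -> HIT, frames=[4,5] (faults so far: 2)
  step 3: ref 7 -> FAULT, evict 4, frames=[7,5] (faults so far: 3)
  step 4: ref 6 -> FAULT, evict 5, frames=[7,6] (faults so far: 4)
  step 5: ref 7 -> HIT, frames=[7,6] (faults so far: 4)
  step 6: ref 7 -> HIT, frames=[7,6] (faults so far: 4)
  step 7: ref 1 -> FAULT, evict 6, frames=[7,1] (faults so far: 5)
  step 8: ref 7 -> HIT, frames=[7,1] (faults so far: 5)
  step 9: ref 4 -> FAULT, evict 1, frames=[7,4] (faults so far: 6)
  step 10: ref 1 -> FAULT, evict 7, frames=[1,4] (faults so far: 7)
  step 11: ref 1 -> HIT, frames=[1,4] (faults so far: 7)
  step 12: ref 6 -> FAULT, evict 4, frames=[1,6] (faults so far: 8)
  step 13: ref 3 -> FAULT, evict 1, frames=[3,6] (faults so far: 9)
  step 14: ref 1 -> FAULT, evict 6, frames=[3,1] (faults so far: 10)
  LRU total faults: 10
--- Optimal ---
  step 0: ref 4 -> FAULT, frames=[4,-] (faults so far: 1)
  step 1: ref 5 -> FAULT, frames=[4,5] (faults so far: 2)
  step 2: ref 5 -> HIT, frames=[4,5] (faults so far: 2)
  step 3: ref 7 -> FAULT, evict 5, frames=[4,7] (faults so far: 3)
  step 4: ref 6 -> FAULT, evict 4, frames=[6,7] (faults so far: 4)
  step 5: ref 7 -> HIT, frames=[6,7] (faults so far: 4)
  step 6: ref 7 -> HIT, frames=[6,7] (faults so far: 4)
  step 7: ref 1 -> FAULT, evict 6, frames=[1,7] (faults so far: 5)
  step 8: ref 7 -> HIT, frames=[1,7] (faults so far: 5)
  step 9: ref 4 -> FAULT, evict 7, frames=[1,4] (faults so far: 6)
  step 10: ref 1 -> HIT, frames=[1,4] (faults so far: 6)
  step 11: ref 1 -> HIT, frames=[1,4] (faults so far: 6)
  step 12: ref 6 -> FAULT, evict 4, frames=[1,6] (faults so far: 7)
  step 13: ref 3 -> FAULT, evict 6, frames=[1,3] (faults so far: 8)
  step 14: ref 1 -> HIT, frames=[1,3] (faults so far: 8)
  Optimal total faults: 8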